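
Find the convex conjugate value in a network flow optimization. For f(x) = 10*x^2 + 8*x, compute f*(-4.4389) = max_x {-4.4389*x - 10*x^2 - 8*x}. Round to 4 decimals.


f*(y) = sup_x {y*x - a*x^2 - b*x} = sup_x {(y-b)*x - a*x^2}
FOC: (y - b) - 2a*x = 0 => x* = (y - b)/(2a)
x* = (-4.4389 - 8)/(2*10) = -0.6219
f*(-4.4389) = (y-b)^2/(4a) = (-4.4389 - 8)^2/(4*10)
= 154.7262/40 = 3.8682


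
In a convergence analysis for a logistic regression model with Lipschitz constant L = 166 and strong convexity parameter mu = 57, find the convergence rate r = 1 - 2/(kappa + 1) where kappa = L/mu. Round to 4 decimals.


Step 1: Compute the condition number.
kappa = L/mu = 166/57 = 2.9123
Step 2: Compute the convergence rate.
r = 1 - 2/(kappa + 1) = 1 - 2*mu/(L + mu) = (L - mu)/(L + mu) = 109/223 = 0.4888


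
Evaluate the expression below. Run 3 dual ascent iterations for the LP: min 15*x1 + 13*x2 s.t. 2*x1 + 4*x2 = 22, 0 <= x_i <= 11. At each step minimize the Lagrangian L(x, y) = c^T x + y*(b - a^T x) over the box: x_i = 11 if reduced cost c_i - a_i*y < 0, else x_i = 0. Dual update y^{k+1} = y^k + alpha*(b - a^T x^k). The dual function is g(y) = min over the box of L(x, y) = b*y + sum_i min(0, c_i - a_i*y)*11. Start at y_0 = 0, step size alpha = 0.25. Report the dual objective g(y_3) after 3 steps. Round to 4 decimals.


Dual ascent for LP: min 15*x1 + 13*x2, 2*x1 + 4*x2 = 22, 0 <= x_i <= 11
Step 1: y^k = 0.0, reduced costs: (15.0, 13.0)
  x^k = (0.0, 0.0), subgradient = b - a^T x = 22.0
  y^{k+1} = 0.0 + 0.25*22.0 = 5.5
Step 2: y^k = 5.5, reduced costs: (4.0, -9.0)
  x^k = (0.0, 11.0), subgradient = b - a^T x = -22.0
  y^{k+1} = 5.5 + 0.25*-22.0 = 0.0
Step 3: y^k = 0.0, reduced costs: (15.0, 13.0)
  x^k = (0.0, 0.0), subgradient = b - a^T x = 22.0
  y^{k+1} = 0.0 + 0.25*22.0 = 5.5
Dual objective at y_3 = 5.5: reduced costs (4.0, -9.0), box minimizer x = (0.0, 11.0)
g(y_3) = b*y + (c1 - a1*y)*x1 + (c2 - a2*y)*x2 = 22*5.5 + 4.0*0.0 + (-9.0)*11.0 = 121.0 + 0.0 - 99.0 = 22.0


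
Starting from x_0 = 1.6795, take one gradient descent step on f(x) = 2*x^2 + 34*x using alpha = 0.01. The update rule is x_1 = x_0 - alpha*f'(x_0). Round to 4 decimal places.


We compute the gradient at x_0 and apply the update.
f'(x) = 4*x + 34
f'(1.6795) = 4*1.6795 + 34 = 40.718
x_1 = 1.6795 - 0.01*40.718 = 1.2723


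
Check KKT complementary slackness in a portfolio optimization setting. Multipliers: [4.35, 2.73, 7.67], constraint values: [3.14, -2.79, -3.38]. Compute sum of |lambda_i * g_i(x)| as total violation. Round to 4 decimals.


KKT complementary slackness check:
lambda_1 * g_1 = 4.35 * 3.14 = 13.659
lambda_2 * g_2 = 2.73 * -2.79 = -7.6167
lambda_3 * g_3 = 7.67 * -3.38 = -25.9246
Total violation = 13.659 + 7.6167 + 25.9246 = 47.2003


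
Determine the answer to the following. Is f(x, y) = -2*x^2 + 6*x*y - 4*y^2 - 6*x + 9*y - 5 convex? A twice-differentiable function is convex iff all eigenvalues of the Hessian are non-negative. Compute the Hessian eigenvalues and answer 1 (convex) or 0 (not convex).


The Hessian of f(x,y) = -2*x^2 + 6*x*y - 4*y^2 - 6*x + 9*y - 5 is:
H = [[-4, 6], [6, -8]]
Trace = -4 - 8 = -12
Determinant = -4*-8 - (6)^2 = -4
Discriminant = (-12)^2 - 4*-4 = 160.0
Eigenvalues: lambda_1 = -12.3246, lambda_2 = 0.3246
The function is not convex.

0


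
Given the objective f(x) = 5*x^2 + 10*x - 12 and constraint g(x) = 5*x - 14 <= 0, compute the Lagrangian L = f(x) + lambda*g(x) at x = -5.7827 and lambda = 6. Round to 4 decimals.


Step 1: Evaluate f(x).
f(-5.7827) = 5*(-5.7827)^2 + 10*(-5.7827) - 12 = 97.3711
Step 2: Evaluate g(x).
g(-5.7827) = 5*-5.7827 - 14 = -42.9135
Step 3: Compute Lagrangian.
L = 97.3711 + 6*-42.9135 = -160.1099


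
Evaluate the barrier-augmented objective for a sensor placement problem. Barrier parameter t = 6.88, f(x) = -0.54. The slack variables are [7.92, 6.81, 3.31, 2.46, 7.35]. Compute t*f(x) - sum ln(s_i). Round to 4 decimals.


Step 1: Compute log-barrier.
ln values: [2.0694, 1.9184, 1.1969, 0.9002, 1.9947]
phi = -(2.0694 + 1.9184 + 1.1969 + 0.9002 + 1.9947) = -8.0796
Step 2: Compute augmented objective.
t*f(x) = 6.88*-0.54 = -3.7152
Total = -3.7152 - 8.0796 = -11.7948


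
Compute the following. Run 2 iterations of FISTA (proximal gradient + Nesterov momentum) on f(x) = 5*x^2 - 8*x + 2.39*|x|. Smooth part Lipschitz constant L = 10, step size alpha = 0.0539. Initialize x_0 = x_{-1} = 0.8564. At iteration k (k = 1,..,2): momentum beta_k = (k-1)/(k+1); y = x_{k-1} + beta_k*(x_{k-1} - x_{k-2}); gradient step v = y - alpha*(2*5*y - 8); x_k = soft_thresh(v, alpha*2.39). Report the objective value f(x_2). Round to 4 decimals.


FISTA on f(x) = 5*x^2 - 8*x + 2.39*|x|
L = 10, alpha = 0.0539
Iteration 1: beta = 0.0, y = 0.8564 + 0.0*(0.8564 - 0.8564) = 0.8564
  grad(y) = 0.564, v = y - alpha*grad = 0.826
  prox(v) = soft_thresh(0.826, 0.1288) = 0.6972
Iteration 2: beta = 0.3333, y = 0.6972 + 0.3333*(0.6972 - 0.8564) = 0.6441
  grad(y) = -1.5589, v = y - alpha*grad = 0.7281
  prox(v) = soft_thresh(0.7281, 0.1288) = 0.5993
f(x_2) = 5*0.5993^2 - 8*0.5993 + 2.39*|0.5993| = -1.5663


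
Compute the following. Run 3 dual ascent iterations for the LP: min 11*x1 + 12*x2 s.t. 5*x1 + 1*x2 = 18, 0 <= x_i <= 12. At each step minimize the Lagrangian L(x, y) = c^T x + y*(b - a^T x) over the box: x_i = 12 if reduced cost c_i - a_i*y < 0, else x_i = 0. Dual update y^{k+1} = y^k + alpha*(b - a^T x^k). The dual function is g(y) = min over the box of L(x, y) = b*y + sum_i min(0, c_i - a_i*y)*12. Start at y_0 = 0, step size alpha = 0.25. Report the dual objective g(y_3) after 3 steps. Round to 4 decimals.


Dual ascent for LP: min 11*x1 + 12*x2, 5*x1 + 1*x2 = 18, 0 <= x_i <= 12
Step 1: y^k = 0.0, reduced costs: (11.0, 12.0)
  x^k = (0.0, 0.0), subgradient = b - a^T x = 18.0
  y^{k+1} = 0.0 + 0.25*18.0 = 4.5
Step 2: y^k = 4.5, reduced costs: (-11.5, 7.5)
  x^k = (12.0, 0.0), subgradient = b - a^T x = -42.0
  y^{k+1} = 4.5 + 0.25*-42.0 = -6.0
Step 3: y^k = -6.0, reduced costs: (41.0, 18.0)
  x^k = (0.0, 0.0), subgradient = b - a^T x = 18.0
  y^{k+1} = -6.0 + 0.25*18.0 = -1.5
Dual objective at y_3 = -1.5: reduced costs (18.5, 13.5), box minimizer x = (0.0, 0.0)
g(y_3) = b*y + (c1 - a1*y)*x1 + (c2 - a2*y)*x2 = 18*(-1.5) + 18.5*0.0 + 13.5*0.0 = -27.0 + 0.0 + 0.0 = -27.0


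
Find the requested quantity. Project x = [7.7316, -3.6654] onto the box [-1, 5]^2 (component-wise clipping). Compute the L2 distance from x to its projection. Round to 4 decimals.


Project each component onto [-1, 5].
clip(7.7316) = 5.0, clip(-3.6654) = -1.0
Projection = [5.0, -1.0]
Squared diffs: [7.4616, 7.1044]
Distance = sqrt(14.566) = 3.8165


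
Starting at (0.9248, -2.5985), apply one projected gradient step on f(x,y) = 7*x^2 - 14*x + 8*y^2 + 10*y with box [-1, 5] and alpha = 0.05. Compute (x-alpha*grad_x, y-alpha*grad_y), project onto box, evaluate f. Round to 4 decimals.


Step 1: Compute gradient at (0.9248, -2.5985).
grad_x = 2*7*0.9248 - 14 = -1.0528
grad_y = 2*8*-2.5985 + 10 = -31.576
Step 2: Gradient step.
x_raw = 0.9248 - 0.05*-1.0528 = 0.9774
y_raw = -2.5985 - 0.05*-31.576 = -1.0197
Step 3: Project onto [-1, 5].
x_proj = clip(0.9774) = 0.9774
y_proj = clip(-1.0197) = -1.0
Step 4: Evaluate f.
f(0.9774, -1.0) = -8.9964


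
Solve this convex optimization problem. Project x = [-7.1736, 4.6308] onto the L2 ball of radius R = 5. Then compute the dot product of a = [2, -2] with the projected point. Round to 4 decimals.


Step 1: Compute ||x|| (intermediates to 6 decimals).
||x|| = sqrt((-7.1736)^2 + 4.6308^2) = 8.538433
Step 2: Project.
Since ||x|| > R, scale = R/||x|| = 5/8.538433 = 0.585588, proj(x) = scale * x
proj(x) = [-4.200774, 2.711741]
Step 3: Dot product.
a^T * proj(x) = 2*(-4.200774) - 2*2.711741 = -13.825


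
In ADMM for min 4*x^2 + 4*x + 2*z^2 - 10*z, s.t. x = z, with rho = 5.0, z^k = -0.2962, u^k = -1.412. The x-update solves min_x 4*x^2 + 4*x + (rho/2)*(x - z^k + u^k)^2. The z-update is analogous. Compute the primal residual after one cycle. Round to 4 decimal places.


ADMM iteration with rho = 5.0, z^k = -0.2962, u^k = -1.412
Step 1: x-update.
Minimize 4*x^2 + 4*x + (5.0/2)*(x + 0.2962 - 1.412)^2
FOC: (2*4 + 5.0)*x = -4 + 5.0*(-0.2962 + 1.412)
x^{k+1} = 0.1215
Step 2: z-update.
Minimize 2*z^2 - 10*z + (5.0/2)*(0.1215 - z - 1.412)^2
FOC: (2*2 + 5.0)*z = 10 + 5.0*(0.1215 - 1.412)
z^{k+1} = 0.3941
Step 3: u-update.
u^{k+1} = -1.412 + 0.1215 - 0.3941 = -1.6847
Step 4: Primal residual = |0.1215 - 0.3941| = 0.2727


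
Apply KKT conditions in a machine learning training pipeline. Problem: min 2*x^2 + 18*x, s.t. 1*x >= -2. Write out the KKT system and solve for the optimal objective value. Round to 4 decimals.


Step 1: Try lambda = 0 (constraint inactive).
x_unc = -18/(2*2) = -4.5
Check: 1*-4.5 = -4.5 < -2 -- violated!
Step 2: Constraint must be active: 1*x = -2
x* = -2/1 = -2.0
lambda = (2*2*(-2.0) + 18)/1 = 10.0
Step 3: Compute optimal value.
f(x*) = 2*(-2.0)^2 + 18*(-2.0) = -28.0


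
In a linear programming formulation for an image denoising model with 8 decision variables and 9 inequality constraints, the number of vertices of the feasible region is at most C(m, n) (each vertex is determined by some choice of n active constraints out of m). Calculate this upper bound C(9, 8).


Each vertex corresponds to some choice of n active constraints out of m, so the number of vertices is at most C(m, n) = m! / (n!(m-n)!).
m = 9, n = 8
Numerator: 9 * 8 * 7 * 6 * 5 * 4 * 3 * 2
Denominator: 8! = 40320
C(9, 8) = 9


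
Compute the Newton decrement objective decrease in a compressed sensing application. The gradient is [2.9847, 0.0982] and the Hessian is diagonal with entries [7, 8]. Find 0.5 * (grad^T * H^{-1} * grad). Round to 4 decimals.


Step 1: H is diagonal, so H^(-1) * g = [0.4264, 0.0123].
Step 2: g^T H^(-1) g = sum_i g_i^2 / H_ii
  = (2.9847)^2/7 + (0.0982)^2/8
  = 1.2726 + 0.0012 = 1.2738
Step 3: Objective decrease = 0.5 * g^T H^(-1) g = 0.6369


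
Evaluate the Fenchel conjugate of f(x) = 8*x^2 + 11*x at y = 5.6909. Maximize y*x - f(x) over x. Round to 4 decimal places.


f*(y) = sup_x {y*x - a*x^2 - b*x} = sup_x {(y-b)*x - a*x^2}
FOC: (y - b) - 2a*x = 0 => x* = (y - b)/(2a)
x* = (5.6909 - 11)/(2*8) = -0.3318
f*(5.6909) = (y-b)^2/(4a) = (5.6909 - 11)^2/(4*8)
= 28.1865/32 = 0.8808


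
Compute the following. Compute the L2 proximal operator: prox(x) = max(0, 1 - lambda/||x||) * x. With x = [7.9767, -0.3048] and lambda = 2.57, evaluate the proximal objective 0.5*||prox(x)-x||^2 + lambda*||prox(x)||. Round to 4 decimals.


Step 1: Compute ||x||.
||x|| = 7.9825
Step 2: Compute scaling factor.
scale = max(0, 1 - 2.57/7.9825) = 0.678
Step 3: prox(x) = [5.4086, -0.2067]
||prox(x)|| = 5.4125
Step 4: Proximal objective.
0.5*||prox-x||^2 = 3.3025
lambda*||prox|| = 13.9101
Total = 17.2126


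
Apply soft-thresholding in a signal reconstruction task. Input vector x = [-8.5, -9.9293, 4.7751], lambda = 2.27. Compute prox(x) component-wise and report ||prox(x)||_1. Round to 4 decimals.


Soft-thresholding with lambda = 2.27:
prox(-8.5) = sign(-8.5)*max(|-8.5| - 2.27, 0) = -6.23
prox(-9.9293) = sign(-9.9293)*max(|-9.9293| - 2.27, 0) = -7.6593
prox(4.7751) = sign(4.7751)*max(|4.7751| - 2.27, 0) = 2.5051
prox(x) = [-6.23, -7.6593, 2.5051]
||prox(x)||_1 = 6.23 + 7.6593 + 2.5051 = 16.3944


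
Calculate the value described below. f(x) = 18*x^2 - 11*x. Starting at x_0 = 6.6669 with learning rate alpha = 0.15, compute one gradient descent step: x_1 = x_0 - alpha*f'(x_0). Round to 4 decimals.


We compute the gradient at x_0 and apply the update.
f'(x) = 36*x - 11
f'(6.6669) = 36*6.6669 - 11 = 229.0084
x_1 = 6.6669 - 0.15*229.0084 = -27.6844


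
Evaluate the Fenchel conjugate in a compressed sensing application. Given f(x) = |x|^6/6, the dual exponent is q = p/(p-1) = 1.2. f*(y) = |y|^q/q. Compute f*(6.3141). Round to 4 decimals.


The conjugate exponent q satisfies 1/p + 1/q = 1.
p = 6, so q = 6/(6 - 1) = 1.2
|y|^q = 6.3141^1.2 = 9.128
f*(6.3141) = 9.128 / 1.2 = 7.6066


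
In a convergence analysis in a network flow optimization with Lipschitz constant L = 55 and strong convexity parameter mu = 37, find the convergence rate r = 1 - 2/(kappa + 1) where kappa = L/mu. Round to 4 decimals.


Step 1: Compute the condition number.
kappa = L/mu = 55/37 = 1.4865
Step 2: Compute the convergence rate.
r = 1 - 2/(kappa + 1) = 1 - 2*mu/(L + mu) = (L - mu)/(L + mu) = 18/92 = 0.1957


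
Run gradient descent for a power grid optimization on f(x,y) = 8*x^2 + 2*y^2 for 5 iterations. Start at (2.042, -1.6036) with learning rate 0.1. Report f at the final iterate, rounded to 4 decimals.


Gradient descent on f(x,y) = 8*x^2 + 2*y^2.
Starting point: (2.042, -1.6036), alpha = 0.1
Step 1: grad_x = 2*8*2.042 = 32.672, grad_y = 2*2*-1.6036 = -6.4144
  x_1 = 2.042 - 0.1*32.672 = -1.2252
  y_1 = -1.6036 - 0.1*-6.4144 = -0.9622
Step 2: grad_x = 2*8*-1.2252 = -19.6032, grad_y = 2*2*-0.9622 = -3.8486
  x_2 = -1.2252 - 0.1*-19.6032 = 0.7351
  y_2 = -0.9622 - 0.1*-3.8486 = -0.5773
Step 3: grad_x = 2*8*0.7351 = 11.7619, grad_y = 2*2*-0.5773 = -2.3092
  x_3 = 0.7351 - 0.1*11.7619 = -0.4411
  y_3 = -0.5773 - 0.1*-2.3092 = -0.3464
Step 4: grad_x = 2*8*-0.4411 = -7.0572, grad_y = 2*2*-0.3464 = -1.3855
  x_4 = -0.4411 - 0.1*-7.0572 = 0.2646
  y_4 = -0.3464 - 0.1*-1.3855 = -0.2078
Step 5: grad_x = 2*8*0.2646 = 4.2343, grad_y = 2*2*-0.2078 = -0.8313
  x_5 = 0.2646 - 0.1*4.2343 = -0.1588
  y_5 = -0.2078 - 0.1*-0.8313 = -0.1247
f(-0.1588, -0.1247) = 8*(-0.1588)^2 + 2*(-0.1247)^2 = 0.2328


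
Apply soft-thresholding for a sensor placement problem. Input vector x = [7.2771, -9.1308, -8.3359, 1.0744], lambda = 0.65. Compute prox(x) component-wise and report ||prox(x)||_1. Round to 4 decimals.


Soft-thresholding with lambda = 0.65:
prox(7.2771) = sign(7.2771)*max(|7.2771| - 0.65, 0) = 6.6271
prox(-9.1308) = sign(-9.1308)*max(|-9.1308| - 0.65, 0) = -8.4808
prox(-8.3359) = sign(-8.3359)*max(|-8.3359| - 0.65, 0) = -7.6859
prox(1.0744) = sign(1.0744)*max(|1.0744| - 0.65, 0) = 0.4244
prox(x) = [6.6271, -8.4808, -7.6859, 0.4244]
||prox(x)||_1 = 6.6271 + 8.4808 + 7.6859 + 0.4244 = 23.2182


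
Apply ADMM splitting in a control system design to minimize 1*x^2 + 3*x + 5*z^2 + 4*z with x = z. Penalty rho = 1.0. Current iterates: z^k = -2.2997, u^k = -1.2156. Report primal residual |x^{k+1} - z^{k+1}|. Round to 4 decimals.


ADMM iteration with rho = 1.0, z^k = -2.2997, u^k = -1.2156
Step 1: x-update.
Minimize 1*x^2 + 3*x + (1.0/2)*(x + 2.2997 - 1.2156)^2
FOC: (2*1 + 1.0)*x = -3 + 1.0*(-2.2997 + 1.2156)
x^{k+1} = -1.3614
Step 2: z-update.
Minimize 5*z^2 + 4*z + (1.0/2)*(-1.3614 - z - 1.2156)^2
FOC: (2*5 + 1.0)*z = -4 + 1.0*(-1.3614 - 1.2156)
z^{k+1} = -0.5979
Step 3: u-update.
u^{k+1} = -1.2156 - 1.3614 + 0.5979 = -1.9791
Step 4: Primal residual = |-1.3614 + 0.5979| = 0.7635


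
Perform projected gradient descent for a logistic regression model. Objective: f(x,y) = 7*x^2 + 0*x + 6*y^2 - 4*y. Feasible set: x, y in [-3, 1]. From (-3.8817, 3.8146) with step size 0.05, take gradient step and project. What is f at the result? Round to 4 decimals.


Step 1: Compute gradient at (-3.8817, 3.8146).
grad_x = 2*7*-3.8817 + 0 = -54.3438
grad_y = 2*6*3.8146 - 4 = 41.7752
Step 2: Gradient step.
x_raw = -3.8817 - 0.05*-54.3438 = -1.1645
y_raw = 3.8146 - 0.05*41.7752 = 1.7258
Step 3: Project onto [-3, 1].
x_proj = clip(-1.1645) = -1.1645
y_proj = clip(1.7258) = 1.0
Step 4: Evaluate f.
f(-1.1645, 1.0) = 11.4926


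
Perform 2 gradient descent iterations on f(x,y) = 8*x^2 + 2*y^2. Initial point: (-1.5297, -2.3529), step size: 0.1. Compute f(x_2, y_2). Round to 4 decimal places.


Gradient descent on f(x,y) = 8*x^2 + 2*y^2.
Starting point: (-1.5297, -2.3529), alpha = 0.1
Step 1: grad_x = 2*8*-1.5297 = -24.4752, grad_y = 2*2*-2.3529 = -9.4116
  x_1 = -1.5297 - 0.1*-24.4752 = 0.9178
  y_1 = -2.3529 - 0.1*-9.4116 = -1.4117
Step 2: grad_x = 2*8*0.9178 = 14.6851, grad_y = 2*2*-1.4117 = -5.647
  x_2 = 0.9178 - 0.1*14.6851 = -0.5507
  y_2 = -1.4117 - 0.1*-5.647 = -0.847
f(-0.5507, -0.847) = 8*(-0.5507)^2 + 2*(-0.847)^2 = 3.8611


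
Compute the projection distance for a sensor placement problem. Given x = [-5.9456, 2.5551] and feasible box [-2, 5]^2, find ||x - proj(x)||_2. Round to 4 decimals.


Project each component onto [-2, 5].
clip(-5.9456) = -2.0, clip(2.5551) = 2.5551
Projection = [-2.0, 2.5551]
Squared diffs: [15.5678, 0.0]
Distance = sqrt(15.5678) = 3.9456


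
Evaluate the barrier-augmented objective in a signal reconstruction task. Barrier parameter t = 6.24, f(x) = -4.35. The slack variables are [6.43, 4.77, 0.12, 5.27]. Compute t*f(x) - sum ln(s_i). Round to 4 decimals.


Step 1: Compute log-barrier.
ln values: [1.861, 1.5623, -2.1203, 1.662]
phi = -(1.861 + 1.5623 - 2.1203 + 1.662) = -2.9651
Step 2: Compute augmented objective.
t*f(x) = 6.24*-4.35 = -27.144
Total = -27.144 - 2.9651 = -30.1091


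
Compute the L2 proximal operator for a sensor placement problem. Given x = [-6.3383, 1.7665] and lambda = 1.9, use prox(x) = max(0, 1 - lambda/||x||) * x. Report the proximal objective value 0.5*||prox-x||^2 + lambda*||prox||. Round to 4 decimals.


Step 1: Compute ||x||.
||x|| = 6.5799
Step 2: Compute scaling factor.
scale = max(0, 1 - 1.9/6.5799) = 0.7112
Step 3: prox(x) = [-4.5081, 1.2564]
||prox(x)|| = 4.6799
Step 4: Proximal objective.
0.5*||prox-x||^2 = 1.805
lambda*||prox|| = 8.8918
Total = 10.6967


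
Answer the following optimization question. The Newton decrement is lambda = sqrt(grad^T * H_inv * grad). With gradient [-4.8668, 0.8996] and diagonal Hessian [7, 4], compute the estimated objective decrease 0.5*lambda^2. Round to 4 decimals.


Step 1: H is diagonal, so H^(-1) * g = [-0.6953, 0.2249].
Step 2: g^T H^(-1) g = sum_i g_i^2 / H_ii
  = (-4.8668)^2/7 + (0.8996)^2/4
  = 3.3837 + 0.2023 = 3.586
Step 3: Objective decrease = 0.5 * g^T H^(-1) g = 1.793


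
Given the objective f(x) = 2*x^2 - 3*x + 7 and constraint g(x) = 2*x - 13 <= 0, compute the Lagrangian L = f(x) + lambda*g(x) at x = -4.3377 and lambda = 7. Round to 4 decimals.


Step 1: Evaluate f(x).
f(-4.3377) = 2*(-4.3377)^2 - 3*(-4.3377) + 7 = 57.6444
Step 2: Evaluate g(x).
g(-4.3377) = 2*-4.3377 - 13 = -21.6754
Step 3: Compute Lagrangian.
L = 57.6444 + 7*-21.6754 = -94.0834


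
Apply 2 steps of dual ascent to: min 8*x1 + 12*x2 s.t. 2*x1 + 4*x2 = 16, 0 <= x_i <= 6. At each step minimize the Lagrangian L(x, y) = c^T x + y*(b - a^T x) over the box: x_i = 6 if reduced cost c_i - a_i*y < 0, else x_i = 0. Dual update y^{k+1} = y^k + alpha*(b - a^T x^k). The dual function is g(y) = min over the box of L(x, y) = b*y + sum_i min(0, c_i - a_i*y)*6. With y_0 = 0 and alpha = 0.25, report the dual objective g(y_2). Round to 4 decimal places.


Dual ascent for LP: min 8*x1 + 12*x2, 2*x1 + 4*x2 = 16, 0 <= x_i <= 6
Step 1: y^k = 0.0, reduced costs: (8.0, 12.0)
  x^k = (0.0, 0.0), subgradient = b - a^T x = 16.0
  y^{k+1} = 0.0 + 0.25*16.0 = 4.0
Step 2: y^k = 4.0, reduced costs: (0.0, -4.0)
  x^k = (0.0, 6.0), subgradient = b - a^T x = -8.0
  y^{k+1} = 4.0 + 0.25*-8.0 = 2.0
Dual objective at y_2 = 2.0: reduced costs (4.0, 4.0), box minimizer x = (0.0, 0.0)
g(y_2) = b*y + (c1 - a1*y)*x1 + (c2 - a2*y)*x2 = 16*2.0 + 4.0*0.0 + 4.0*0.0 = 32.0 + 0.0 + 0.0 = 32.0


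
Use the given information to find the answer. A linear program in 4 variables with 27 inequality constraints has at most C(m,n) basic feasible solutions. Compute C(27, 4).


Each vertex corresponds to some choice of n active constraints out of m, so the number of vertices is at most C(m, n) = m! / (n!(m-n)!).
m = 27, n = 4
Numerator: 27 * 26 * 25 * 24
Denominator: 4! = 24
C(27, 4) = 17550


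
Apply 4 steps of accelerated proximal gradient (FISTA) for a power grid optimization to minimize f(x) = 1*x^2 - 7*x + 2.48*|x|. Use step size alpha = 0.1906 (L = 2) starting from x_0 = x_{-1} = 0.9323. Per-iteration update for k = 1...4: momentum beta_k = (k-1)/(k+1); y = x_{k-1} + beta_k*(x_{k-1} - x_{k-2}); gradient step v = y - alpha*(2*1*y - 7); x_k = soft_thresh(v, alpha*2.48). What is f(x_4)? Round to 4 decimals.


FISTA on f(x) = 1*x^2 - 7*x + 2.48*|x|
L = 2, alpha = 0.1906
Iteration 1: beta = 0.0, y = 0.9323 + 0.0*(0.9323 - 0.9323) = 0.9323
  grad(y) = -5.1354, v = y - alpha*grad = 1.9111
  prox(v) = soft_thresh(1.9111, 0.4727) = 1.4384
Iteration 2: beta = 0.3333, y = 1.4384 + 0.3333*(1.4384 - 0.9323) = 1.6071
  grad(y) = -3.7857, v = y - alpha*grad = 2.3287
  prox(v) = soft_thresh(2.3287, 0.4727) = 1.856
Iteration 3: beta = 0.5, y = 1.856 + 0.5*(1.856 - 1.4384) = 2.0648
  grad(y) = -2.8704, v = y - alpha*grad = 2.6119
  prox(v) = soft_thresh(2.6119, 0.4727) = 2.1392
Iteration 4: beta = 0.6, y = 2.1392 + 0.6*(2.1392 - 1.856) = 2.3091
  grad(y) = -2.3817, v = y - alpha*grad = 2.7631
  prox(v) = soft_thresh(2.7631, 0.4727) = 2.2904
f(x_4) = 1*2.2904^2 - 7*2.2904 + 2.48*|2.2904| = -5.1067


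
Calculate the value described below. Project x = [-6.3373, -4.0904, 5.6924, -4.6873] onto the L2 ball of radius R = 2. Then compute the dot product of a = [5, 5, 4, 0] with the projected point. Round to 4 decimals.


Step 1: Compute ||x|| (intermediates to 6 decimals).
||x|| = sqrt((-6.3373)^2 + (-4.0904)^2 + 5.6924^2 + (-4.6873)^2) = 10.548315
Step 2: Project.
Since ||x|| > R, scale = R/||x|| = 2/10.548315 = 0.189604, proj(x) = scale * x
proj(x) = [-1.201577, -0.775556, 1.079302, -0.888731]
Step 3: Dot product.
a^T * proj(x) = 5*(-1.201577) + 5*(-0.775556) + 4*1.079302 + 0*(-0.888731) = -5.5685


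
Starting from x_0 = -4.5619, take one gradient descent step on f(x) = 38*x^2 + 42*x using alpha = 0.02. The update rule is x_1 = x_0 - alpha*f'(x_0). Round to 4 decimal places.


We compute the gradient at x_0 and apply the update.
f'(x) = 76*x + 42
f'(-4.5619) = 76*-4.5619 + 42 = -304.7044
x_1 = -4.5619 - 0.02*-304.7044 = 1.5322


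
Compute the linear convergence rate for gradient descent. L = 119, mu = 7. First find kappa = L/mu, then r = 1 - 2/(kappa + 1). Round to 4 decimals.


Step 1: Compute the condition number.
kappa = L/mu = 119/7 = 17.0
Step 2: Compute the convergence rate.
r = 1 - 2/(kappa + 1) = 1 - 2*mu/(L + mu) = (L - mu)/(L + mu) = 112/126 = 0.8889


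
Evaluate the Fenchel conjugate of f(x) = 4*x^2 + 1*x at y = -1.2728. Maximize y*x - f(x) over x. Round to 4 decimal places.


f*(y) = sup_x {y*x - a*x^2 - b*x} = sup_x {(y-b)*x - a*x^2}
FOC: (y - b) - 2a*x = 0 => x* = (y - b)/(2a)
x* = (-1.2728 - 1)/(2*4) = -0.2841
f*(-1.2728) = (y-b)^2/(4a) = (-1.2728 - 1)^2/(4*4)
= 5.1656/16 = 0.3229


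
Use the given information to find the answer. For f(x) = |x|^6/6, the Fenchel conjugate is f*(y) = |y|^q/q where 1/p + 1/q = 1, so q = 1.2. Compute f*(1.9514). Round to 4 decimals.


The conjugate exponent q satisfies 1/p + 1/q = 1.
p = 6, so q = 6/(6 - 1) = 1.2
|y|^q = 1.9514^1.2 = 2.2306
f*(1.9514) = 2.2306 / 1.2 = 1.8588


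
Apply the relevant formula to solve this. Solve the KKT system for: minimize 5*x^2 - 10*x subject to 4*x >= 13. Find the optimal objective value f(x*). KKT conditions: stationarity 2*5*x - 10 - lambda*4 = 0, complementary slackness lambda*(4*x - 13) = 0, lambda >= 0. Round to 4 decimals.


Step 1: Try lambda = 0 (constraint inactive).
x_unc = 10/(2*5) = 1.0
Check: 4*1.0 = 4.0 < 13 -- violated!
Step 2: Constraint must be active: 4*x = 13
x* = 13/4 = 3.25
lambda = (2*5*3.25 - 10)/4 = 5.625
Step 3: Compute optimal value.
f(x*) = 5*3.25^2 - 10*3.25 = 20.3125


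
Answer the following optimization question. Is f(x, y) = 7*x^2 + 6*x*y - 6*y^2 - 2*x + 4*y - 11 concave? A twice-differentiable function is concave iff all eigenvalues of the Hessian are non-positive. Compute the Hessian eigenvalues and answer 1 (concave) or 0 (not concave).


The Hessian of f(x,y) = 7*x^2 + 6*x*y - 6*y^2 - 2*x + 4*y - 11 is:
H = [[14, 6], [6, -12]]
Trace = 14 - 12 = 2
Determinant = 14*-12 - (6)^2 = -204
Discriminant = (2)^2 - 4*-204 = 820.0
Eigenvalues: lambda_1 = -13.3178, lambda_2 = 15.3178
The function is not concave.

0


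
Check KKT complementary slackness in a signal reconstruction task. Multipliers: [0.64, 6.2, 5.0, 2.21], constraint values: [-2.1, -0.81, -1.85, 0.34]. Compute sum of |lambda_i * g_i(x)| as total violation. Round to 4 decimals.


KKT complementary slackness check:
lambda_1 * g_1 = 0.64 * -2.1 = -1.344
lambda_2 * g_2 = 6.2 * -0.81 = -5.022
lambda_3 * g_3 = 5.0 * -1.85 = -9.25
lambda_4 * g_4 = 2.21 * 0.34 = 0.7514
Total violation = 1.344 + 5.022 + 9.25 + 0.7514 = 16.3674


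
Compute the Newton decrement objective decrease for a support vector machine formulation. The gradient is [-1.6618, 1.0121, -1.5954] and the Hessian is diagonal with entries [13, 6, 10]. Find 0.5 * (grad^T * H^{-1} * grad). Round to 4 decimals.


Step 1: H is diagonal, so H^(-1) * g = [-0.1278, 0.1687, -0.1595].
Step 2: g^T H^(-1) g = sum_i g_i^2 / H_ii
  = (-1.6618)^2/13 + (1.0121)^2/6 + (-1.5954)^2/10
  = 0.2124 + 0.1707 + 0.2545 = 0.6377
Step 3: Objective decrease = 0.5 * g^T H^(-1) g = 0.3188


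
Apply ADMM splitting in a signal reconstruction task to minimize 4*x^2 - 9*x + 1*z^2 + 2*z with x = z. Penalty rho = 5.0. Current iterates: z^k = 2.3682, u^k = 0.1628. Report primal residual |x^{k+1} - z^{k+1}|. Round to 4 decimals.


ADMM iteration with rho = 5.0, z^k = 2.3682, u^k = 0.1628
Step 1: x-update.
Minimize 4*x^2 - 9*x + (5.0/2)*(x - 2.3682 + 0.1628)^2
FOC: (2*4 + 5.0)*x = 9 + 5.0*(2.3682 - 0.1628)
x^{k+1} = 1.5405
Step 2: z-update.
Minimize 1*z^2 + 2*z + (5.0/2)*(1.5405 - z + 0.1628)^2
FOC: (2*1 + 5.0)*z = -2 + 5.0*(1.5405 + 0.1628)
z^{k+1} = 0.931
Step 3: u-update.
u^{k+1} = 0.1628 + 1.5405 - 0.931 = 0.7724
Step 4: Primal residual = |1.5405 - 0.931| = 0.6096


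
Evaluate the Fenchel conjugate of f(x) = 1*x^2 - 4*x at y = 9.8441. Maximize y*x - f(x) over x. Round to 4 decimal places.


f*(y) = sup_x {y*x - a*x^2 - b*x} = sup_x {(y-b)*x - a*x^2}
FOC: (y - b) - 2a*x = 0 => x* = (y - b)/(2a)
x* = (9.8441 + 4)/(2*1) = 6.9221
f*(9.8441) = (y-b)^2/(4a) = (9.8441 + 4)^2/(4*1)
= 191.6591/4 = 47.9148


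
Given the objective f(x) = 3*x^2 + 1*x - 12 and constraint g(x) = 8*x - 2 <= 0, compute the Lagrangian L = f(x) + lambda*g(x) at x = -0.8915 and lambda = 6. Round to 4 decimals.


Step 1: Evaluate f(x).
f(-0.8915) = 3*(-0.8915)^2 + 1*(-0.8915) - 12 = -10.5072
Step 2: Evaluate g(x).
g(-0.8915) = 8*-0.8915 - 2 = -9.132
Step 3: Compute Lagrangian.
L = -10.5072 + 6*-9.132 = -65.2992


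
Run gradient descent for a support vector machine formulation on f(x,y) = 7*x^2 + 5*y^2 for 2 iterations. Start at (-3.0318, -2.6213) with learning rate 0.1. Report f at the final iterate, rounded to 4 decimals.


Gradient descent on f(x,y) = 7*x^2 + 5*y^2.
Starting point: (-3.0318, -2.6213), alpha = 0.1
Step 1: grad_x = 2*7*-3.0318 = -42.4452, grad_y = 2*5*-2.6213 = -26.213
  x_1 = -3.0318 - 0.1*-42.4452 = 1.2127
  y_1 = -2.6213 - 0.1*-26.213 = 0.0
Step 2: grad_x = 2*7*1.2127 = 16.9781, grad_y = 2*5*0.0 = 0.0
  x_2 = 1.2127 - 0.1*16.9781 = -0.4851
  y_2 = 0.0 - 0.1*0.0 = 0.0
f(-0.4851, 0.0) = 7*(-0.4851)^2 + 5*0.0^2 = 1.6472


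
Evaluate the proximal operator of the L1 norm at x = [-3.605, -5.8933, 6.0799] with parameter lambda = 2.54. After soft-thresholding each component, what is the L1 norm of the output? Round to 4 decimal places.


Soft-thresholding with lambda = 2.54:
prox(-3.605) = sign(-3.605)*max(|-3.605| - 2.54, 0) = -1.065
prox(-5.8933) = sign(-5.8933)*max(|-5.8933| - 2.54, 0) = -3.3533
prox(6.0799) = sign(6.0799)*max(|6.0799| - 2.54, 0) = 3.5399
prox(x) = [-1.065, -3.3533, 3.5399]
||prox(x)||_1 = 1.065 + 3.3533 + 3.5399 = 7.9582


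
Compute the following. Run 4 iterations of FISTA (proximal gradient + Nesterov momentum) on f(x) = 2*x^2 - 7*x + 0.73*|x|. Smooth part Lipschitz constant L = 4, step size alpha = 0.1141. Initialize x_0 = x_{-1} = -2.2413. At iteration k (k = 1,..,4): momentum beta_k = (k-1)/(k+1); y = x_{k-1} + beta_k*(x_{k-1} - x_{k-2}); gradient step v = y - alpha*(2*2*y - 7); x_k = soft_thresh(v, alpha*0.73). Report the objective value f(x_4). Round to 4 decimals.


FISTA on f(x) = 2*x^2 - 7*x + 0.73*|x|
L = 4, alpha = 0.1141
Iteration 1: beta = 0.0, y = -2.2413 + 0.0*(-2.2413 + 2.2413) = -2.2413
  grad(y) = -15.9652, v = y - alpha*grad = -0.4197
  prox(v) = soft_thresh(-0.4197, 0.0833) = -0.3364
Iteration 2: beta = 0.3333, y = -0.3364 + 0.3333*(-0.3364 + 2.2413) = 0.2986
  grad(y) = -5.8056, v = y - alpha*grad = 0.961
  prox(v) = soft_thresh(0.961, 0.0833) = 0.8777
Iteration 3: beta = 0.5, y = 0.8777 + 0.5*(0.8777 + 0.3364) = 1.4848
  grad(y) = -1.0609, v = y - alpha*grad = 1.6058
  prox(v) = soft_thresh(1.6058, 0.0833) = 1.5225
Iteration 4: beta = 0.6, y = 1.5225 + 0.6*(1.5225 - 0.8777) = 1.9094
  grad(y) = 0.6377, v = y - alpha*grad = 1.8367
  prox(v) = soft_thresh(1.8367, 0.0833) = 1.7534
f(x_4) = 2*1.7534^2 - 7*1.7534 + 0.73*|1.7534| = -4.845


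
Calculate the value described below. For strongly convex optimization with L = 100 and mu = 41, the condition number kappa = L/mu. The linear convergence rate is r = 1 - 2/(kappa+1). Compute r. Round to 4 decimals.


Step 1: Compute the condition number.
kappa = L/mu = 100/41 = 2.439
Step 2: Compute the convergence rate.
r = 1 - 2/(kappa + 1) = 1 - 2*mu/(L + mu) = (L - mu)/(L + mu) = 59/141 = 0.4184


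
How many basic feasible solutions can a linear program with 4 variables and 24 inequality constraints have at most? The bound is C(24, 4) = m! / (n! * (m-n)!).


Each vertex corresponds to some choice of n active constraints out of m, so the number of vertices is at most C(m, n) = m! / (n!(m-n)!).
m = 24, n = 4
Numerator: 24 * 23 * 22 * 21
Denominator: 4! = 24
C(24, 4) = 10626


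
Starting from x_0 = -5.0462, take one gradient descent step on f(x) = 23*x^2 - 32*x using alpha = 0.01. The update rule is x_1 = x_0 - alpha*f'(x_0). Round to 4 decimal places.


We compute the gradient at x_0 and apply the update.
f'(x) = 46*x - 32
f'(-5.0462) = 46*-5.0462 - 32 = -264.1252
x_1 = -5.0462 - 0.01*-264.1252 = -2.4049


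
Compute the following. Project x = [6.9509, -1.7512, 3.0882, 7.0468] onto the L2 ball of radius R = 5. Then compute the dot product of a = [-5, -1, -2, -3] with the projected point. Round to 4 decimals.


Step 1: Compute ||x|| (intermediates to 6 decimals).
||x|| = sqrt(6.9509^2 + (-1.7512)^2 + 3.0882^2 + 7.0468^2) = 10.515516
Step 2: Project.
Since ||x|| > R, scale = R/||x|| = 5/10.515516 = 0.475488, proj(x) = scale * x
proj(x) = [3.30507, -0.832675, 1.468402, 3.350669]
Step 3: Dot product.
a^T * proj(x) = -5*3.30507 - 1*(-0.832675) - 2*1.468402 - 3*3.350669 = -28.6815


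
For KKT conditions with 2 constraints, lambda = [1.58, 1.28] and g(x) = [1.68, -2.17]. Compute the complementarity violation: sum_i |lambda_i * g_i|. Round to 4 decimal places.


KKT complementary slackness check:
lambda_1 * g_1 = 1.58 * 1.68 = 2.6544
lambda_2 * g_2 = 1.28 * -2.17 = -2.7776
Total violation = 2.6544 + 2.7776 = 5.432


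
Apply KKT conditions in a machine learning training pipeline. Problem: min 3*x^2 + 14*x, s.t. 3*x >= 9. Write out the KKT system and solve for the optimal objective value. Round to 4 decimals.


Step 1: Try lambda = 0 (constraint inactive).
x_unc = -14/(2*3) = -2.3333
Check: 3*-2.3333 = -6.9999 < 9 -- violated!
Step 2: Constraint must be active: 3*x = 9
x* = 9/3 = 3.0
lambda = (2*3*3.0 + 14)/3 = 10.6667
Step 3: Compute optimal value.
f(x*) = 3*3.0^2 + 14*3.0 = 69.0


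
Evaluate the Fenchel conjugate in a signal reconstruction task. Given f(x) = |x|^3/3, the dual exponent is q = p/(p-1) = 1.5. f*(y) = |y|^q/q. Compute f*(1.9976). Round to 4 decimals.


The conjugate exponent q satisfies 1/p + 1/q = 1.
p = 3, so q = 3/(3 - 1) = 1.5
|y|^q = 1.9976^1.5 = 2.8233
f*(1.9976) = 2.8233 / 1.5 = 1.8822


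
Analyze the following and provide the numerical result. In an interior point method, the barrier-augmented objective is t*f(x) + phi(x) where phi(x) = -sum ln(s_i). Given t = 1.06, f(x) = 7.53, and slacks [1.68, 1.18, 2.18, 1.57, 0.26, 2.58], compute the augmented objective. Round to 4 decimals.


Step 1: Compute log-barrier.
ln values: [0.5188, 0.1655, 0.7793, 0.4511, -1.3471, 0.9478]
phi = -(0.5188 + 0.1655 + 0.7793 + 0.4511 - 1.3471 + 0.9478) = -1.5154
Step 2: Compute augmented objective.
t*f(x) = 1.06*7.53 = 7.9818
Total = 7.9818 - 1.5154 = 6.4664


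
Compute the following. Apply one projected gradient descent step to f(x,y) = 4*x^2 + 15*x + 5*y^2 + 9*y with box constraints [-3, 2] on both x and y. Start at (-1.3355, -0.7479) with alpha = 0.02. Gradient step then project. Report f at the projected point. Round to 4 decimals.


Step 1: Compute gradient at (-1.3355, -0.7479).
grad_x = 2*4*-1.3355 + 15 = 4.316
grad_y = 2*5*-0.7479 + 9 = 1.521
Step 2: Gradient step.
x_raw = -1.3355 - 0.02*4.316 = -1.4218
y_raw = -0.7479 - 0.02*1.521 = -0.7783
Step 3: Project onto [-3, 2].
x_proj = clip(-1.4218) = -1.4218
y_proj = clip(-0.7783) = -0.7783
Step 4: Evaluate f.
f(-1.4218, -0.7783) = -17.217


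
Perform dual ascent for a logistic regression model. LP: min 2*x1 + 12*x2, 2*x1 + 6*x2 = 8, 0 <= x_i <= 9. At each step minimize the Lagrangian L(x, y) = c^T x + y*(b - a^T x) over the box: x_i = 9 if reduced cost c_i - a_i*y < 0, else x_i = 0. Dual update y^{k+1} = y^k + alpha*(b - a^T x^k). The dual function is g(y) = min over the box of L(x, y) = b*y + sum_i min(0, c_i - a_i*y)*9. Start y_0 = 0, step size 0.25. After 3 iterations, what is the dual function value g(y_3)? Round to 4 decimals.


Dual ascent for LP: min 2*x1 + 12*x2, 2*x1 + 6*x2 = 8, 0 <= x_i <= 9
Step 1: y^k = 0.0, reduced costs: (2.0, 12.0)
  x^k = (0.0, 0.0), subgradient = b - a^T x = 8.0
  y^{k+1} = 0.0 + 0.25*8.0 = 2.0
Step 2: y^k = 2.0, reduced costs: (-2.0, 0.0)
  x^k = (9.0, 0.0), subgradient = b - a^T x = -10.0
  y^{k+1} = 2.0 + 0.25*-10.0 = -0.5
Step 3: y^k = -0.5, reduced costs: (3.0, 15.0)
  x^k = (0.0, 0.0), subgradient = b - a^T x = 8.0
  y^{k+1} = -0.5 + 0.25*8.0 = 1.5
Dual objective at y_3 = 1.5: reduced costs (-1.0, 3.0), box minimizer x = (9.0, 0.0)
g(y_3) = b*y + (c1 - a1*y)*x1 + (c2 - a2*y)*x2 = 8*1.5 + (-1.0)*9.0 + 3.0*0.0 = 12.0 - 9.0 + 0.0 = 3.0


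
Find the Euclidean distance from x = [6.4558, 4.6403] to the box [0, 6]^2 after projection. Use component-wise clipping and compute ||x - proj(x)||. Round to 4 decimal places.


Project each component onto [0, 6].
clip(6.4558) = 6.0, clip(4.6403) = 4.6403
Projection = [6.0, 4.6403]
Squared diffs: [0.2078, 0.0]
Distance = sqrt(0.2078) = 0.4558


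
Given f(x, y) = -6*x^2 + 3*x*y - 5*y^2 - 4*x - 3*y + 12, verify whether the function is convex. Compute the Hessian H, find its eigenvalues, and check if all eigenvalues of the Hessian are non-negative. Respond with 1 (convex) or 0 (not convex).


The Hessian of f(x,y) = -6*x^2 + 3*x*y - 5*y^2 - 4*x - 3*y + 12 is:
H = [[-12, 3], [3, -10]]
Trace = -12 - 10 = -22
Determinant = -12*-10 - (3)^2 = 111
Discriminant = (-22)^2 - 4*111 = 40.0
Eigenvalues: lambda_1 = -14.1623, lambda_2 = -7.8377
The function is not convex.

0


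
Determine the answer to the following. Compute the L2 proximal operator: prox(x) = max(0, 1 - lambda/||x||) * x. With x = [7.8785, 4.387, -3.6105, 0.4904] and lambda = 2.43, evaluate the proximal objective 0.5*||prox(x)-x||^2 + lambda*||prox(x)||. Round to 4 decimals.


Step 1: Compute ||x||.
||x|| = 9.7259
Step 2: Compute scaling factor.
scale = max(0, 1 - 2.43/9.7259) = 0.7502
Step 3: prox(x) = [5.9101, 3.2909, -2.7084, 0.3679]
||prox(x)|| = 7.2959
Step 4: Proximal objective.
0.5*||prox-x||^2 = 2.9525
lambda*||prox|| = 17.729
Total = 20.6814


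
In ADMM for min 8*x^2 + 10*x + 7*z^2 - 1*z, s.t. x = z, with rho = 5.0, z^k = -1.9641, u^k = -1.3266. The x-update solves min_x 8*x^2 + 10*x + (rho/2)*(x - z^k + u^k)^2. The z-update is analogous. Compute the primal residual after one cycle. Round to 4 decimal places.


ADMM iteration with rho = 5.0, z^k = -1.9641, u^k = -1.3266
Step 1: x-update.
Minimize 8*x^2 + 10*x + (5.0/2)*(x + 1.9641 - 1.3266)^2
FOC: (2*8 + 5.0)*x = -10 + 5.0*(-1.9641 + 1.3266)
x^{k+1} = -0.628
Step 2: z-update.
Minimize 7*z^2 - 1*z + (5.0/2)*(-0.628 - z - 1.3266)^2
FOC: (2*7 + 5.0)*z = 1 + 5.0*(-0.628 - 1.3266)
z^{k+1} = -0.4617
Step 3: u-update.
u^{k+1} = -1.3266 - 0.628 + 0.4617 = -1.4928
Step 4: Primal residual = |-0.628 + 0.4617| = 0.1662


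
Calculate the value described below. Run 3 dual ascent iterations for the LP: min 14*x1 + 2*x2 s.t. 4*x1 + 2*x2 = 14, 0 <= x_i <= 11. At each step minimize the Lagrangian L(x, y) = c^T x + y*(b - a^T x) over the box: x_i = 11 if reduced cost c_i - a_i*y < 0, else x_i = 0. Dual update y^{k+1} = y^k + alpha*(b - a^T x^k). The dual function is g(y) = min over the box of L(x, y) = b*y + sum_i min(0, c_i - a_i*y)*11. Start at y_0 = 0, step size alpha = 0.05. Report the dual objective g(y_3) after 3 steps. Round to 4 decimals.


Dual ascent for LP: min 14*x1 + 2*x2, 4*x1 + 2*x2 = 14, 0 <= x_i <= 11
Step 1: y^k = 0.0, reduced costs: (14.0, 2.0)
  x^k = (0.0, 0.0), subgradient = b - a^T x = 14.0
  y^{k+1} = 0.0 + 0.05*14.0 = 0.7
Step 2: y^k = 0.7, reduced costs: (11.2, 0.6)
  x^k = (0.0, 0.0), subgradient = b - a^T x = 14.0
  y^{k+1} = 0.7 + 0.05*14.0 = 1.4
Step 3: y^k = 1.4, reduced costs: (8.4, -0.8)
  x^k = (0.0, 11.0), subgradient = b - a^T x = -8.0
  y^{k+1} = 1.4 + 0.05*-8.0 = 1.0
Dual objective at y_3 = 1.0: reduced costs (10.0, 0.0), box minimizer x = (0.0, 0.0)
g(y_3) = b*y + (c1 - a1*y)*x1 + (c2 - a2*y)*x2 = 14*1.0 + 10.0*0.0 + 0.0*0.0 = 14.0 + 0.0 + 0.0 = 14.0


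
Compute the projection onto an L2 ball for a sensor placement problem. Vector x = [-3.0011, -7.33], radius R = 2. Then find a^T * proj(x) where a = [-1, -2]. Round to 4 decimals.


Step 1: Compute ||x|| (intermediates to 6 decimals).
||x|| = sqrt((-3.0011)^2 + (-7.33)^2) = 7.920575
Step 2: Project.
Since ||x|| > R, scale = R/||x|| = 2/7.920575 = 0.252507, proj(x) = scale * x
proj(x) = [-0.757799, -1.850876]
Step 3: Dot product.
a^T * proj(x) = -1*(-0.757799) - 2*(-1.850876) = 4.4596


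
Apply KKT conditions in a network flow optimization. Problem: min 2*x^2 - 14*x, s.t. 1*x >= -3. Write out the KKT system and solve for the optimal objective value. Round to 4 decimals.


Step 1: Try lambda = 0 (constraint inactive).
Stationarity: 2*2*x - 14 = 0
x* = 14/(2*2) = 3.5
Check constraint: 1*3.5 = 3.5 >= -3 -- satisfied.
Step 2: Compute optimal value.
f(x*) = 2*3.5^2 - 14*3.5 = -24.5


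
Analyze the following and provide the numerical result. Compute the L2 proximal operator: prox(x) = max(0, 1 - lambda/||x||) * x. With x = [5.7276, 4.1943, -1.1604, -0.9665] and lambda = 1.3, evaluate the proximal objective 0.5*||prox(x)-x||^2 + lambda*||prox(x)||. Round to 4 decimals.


Step 1: Compute ||x||.
||x|| = 7.258
Step 2: Compute scaling factor.
scale = max(0, 1 - 1.3/7.258) = 0.8209
Step 3: prox(x) = [4.7017, 3.443, -0.9526, -0.7934]
||prox(x)|| = 5.958
Step 4: Proximal objective.
0.5*||prox-x||^2 = 0.845
lambda*||prox|| = 7.7454
Total = 8.5904


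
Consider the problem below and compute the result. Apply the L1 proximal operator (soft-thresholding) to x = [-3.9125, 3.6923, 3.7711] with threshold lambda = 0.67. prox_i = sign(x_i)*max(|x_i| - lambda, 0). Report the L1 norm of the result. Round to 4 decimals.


Soft-thresholding with lambda = 0.67:
prox(-3.9125) = sign(-3.9125)*max(|-3.9125| - 0.67, 0) = -3.2425
prox(3.6923) = sign(3.6923)*max(|3.6923| - 0.67, 0) = 3.0223
prox(3.7711) = sign(3.7711)*max(|3.7711| - 0.67, 0) = 3.1011
prox(x) = [-3.2425, 3.0223, 3.1011]
||prox(x)||_1 = 3.2425 + 3.0223 + 3.1011 = 9.3659


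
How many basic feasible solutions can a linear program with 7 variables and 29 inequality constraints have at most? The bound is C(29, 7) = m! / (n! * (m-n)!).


Each vertex corresponds to some choice of n active constraints out of m, so the number of vertices is at most C(m, n) = m! / (n!(m-n)!).
m = 29, n = 7
Numerator: 29 * 28 * 27 * 26 * 25 * 24 * 23
Denominator: 7! = 5040
C(29, 7) = 1560780


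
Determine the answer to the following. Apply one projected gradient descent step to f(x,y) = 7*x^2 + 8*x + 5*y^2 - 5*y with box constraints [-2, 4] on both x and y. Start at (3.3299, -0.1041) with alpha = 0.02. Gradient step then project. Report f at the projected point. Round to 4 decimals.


Step 1: Compute gradient at (3.3299, -0.1041).
grad_x = 2*7*3.3299 + 8 = 54.6186
grad_y = 2*5*-0.1041 - 5 = -6.041
Step 2: Gradient step.
x_raw = 3.3299 - 0.02*54.6186 = 2.2375
y_raw = -0.1041 - 0.02*-6.041 = 0.0167
Step 3: Project onto [-2, 4].
x_proj = clip(2.2375) = 2.2375
y_proj = clip(0.0167) = 0.0167
Step 4: Evaluate f.
f(2.2375, 0.0167) = 52.8637
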